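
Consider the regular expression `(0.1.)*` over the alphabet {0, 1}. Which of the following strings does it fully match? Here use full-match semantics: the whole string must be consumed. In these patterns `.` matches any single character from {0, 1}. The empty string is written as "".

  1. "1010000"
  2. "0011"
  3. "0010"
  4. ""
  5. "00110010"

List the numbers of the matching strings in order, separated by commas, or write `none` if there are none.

1 → no match
2 → match
3 → match
4 → match
5 → match

2, 3, 4, 5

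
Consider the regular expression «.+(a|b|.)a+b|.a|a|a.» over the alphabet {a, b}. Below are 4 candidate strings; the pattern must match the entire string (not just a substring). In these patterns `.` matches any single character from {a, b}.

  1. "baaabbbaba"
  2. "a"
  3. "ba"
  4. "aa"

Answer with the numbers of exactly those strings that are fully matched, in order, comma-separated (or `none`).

2, 3, 4

1 → no match
2 → match
3 → match
4 → match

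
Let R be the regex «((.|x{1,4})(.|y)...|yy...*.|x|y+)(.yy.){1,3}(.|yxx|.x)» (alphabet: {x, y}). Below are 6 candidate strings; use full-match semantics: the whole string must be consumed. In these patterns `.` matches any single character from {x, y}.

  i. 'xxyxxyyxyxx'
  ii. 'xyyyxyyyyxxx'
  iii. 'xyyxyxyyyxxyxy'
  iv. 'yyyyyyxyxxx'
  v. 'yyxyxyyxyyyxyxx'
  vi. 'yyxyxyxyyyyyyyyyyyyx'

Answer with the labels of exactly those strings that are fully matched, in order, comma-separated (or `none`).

i → no match
ii → no match
iii → no match
iv → no match
v → match
vi → match

v, vi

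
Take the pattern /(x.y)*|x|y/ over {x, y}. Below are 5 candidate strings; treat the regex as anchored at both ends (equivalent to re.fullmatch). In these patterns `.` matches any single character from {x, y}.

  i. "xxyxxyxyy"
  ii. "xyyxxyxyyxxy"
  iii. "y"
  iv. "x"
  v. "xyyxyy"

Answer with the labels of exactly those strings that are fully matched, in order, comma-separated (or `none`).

i, ii, iii, iv, v

i → match
ii → match
iii → match
iv → match
v → match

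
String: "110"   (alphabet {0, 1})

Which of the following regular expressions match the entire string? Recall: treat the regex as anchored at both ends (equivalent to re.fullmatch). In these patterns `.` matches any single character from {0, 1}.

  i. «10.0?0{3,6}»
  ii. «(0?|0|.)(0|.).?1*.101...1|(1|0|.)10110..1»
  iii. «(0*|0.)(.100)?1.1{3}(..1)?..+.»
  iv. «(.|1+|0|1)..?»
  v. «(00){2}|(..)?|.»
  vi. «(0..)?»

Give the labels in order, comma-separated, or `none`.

i → no match — must start with "10"
ii → no match — must end with "1"
iii → no match
iv → match
v → no match
vi → no match

iv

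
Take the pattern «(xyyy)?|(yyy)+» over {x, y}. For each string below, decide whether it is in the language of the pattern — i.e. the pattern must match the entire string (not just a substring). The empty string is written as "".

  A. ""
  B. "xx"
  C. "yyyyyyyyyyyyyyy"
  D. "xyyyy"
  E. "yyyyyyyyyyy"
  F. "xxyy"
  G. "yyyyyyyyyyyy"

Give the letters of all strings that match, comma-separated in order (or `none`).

A, C, G

A → match
B → no match
C → match
D → no match
E → no match
F → no match
G → match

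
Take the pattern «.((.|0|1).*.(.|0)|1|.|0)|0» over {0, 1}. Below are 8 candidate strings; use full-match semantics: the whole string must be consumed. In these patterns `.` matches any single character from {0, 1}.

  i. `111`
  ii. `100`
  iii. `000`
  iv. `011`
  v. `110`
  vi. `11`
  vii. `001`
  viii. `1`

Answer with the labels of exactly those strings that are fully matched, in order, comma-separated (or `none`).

vi

i → no match
ii → no match
iii → no match
iv → no match
v → no match
vi → match
vii → no match
viii → no match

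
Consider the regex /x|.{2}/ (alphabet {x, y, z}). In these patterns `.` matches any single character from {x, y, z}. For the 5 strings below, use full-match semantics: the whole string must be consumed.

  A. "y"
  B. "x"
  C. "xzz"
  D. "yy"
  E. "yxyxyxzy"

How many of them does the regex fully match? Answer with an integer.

A → no match
B → match
C → no match
D → match
E → no match
Total matched: 2

2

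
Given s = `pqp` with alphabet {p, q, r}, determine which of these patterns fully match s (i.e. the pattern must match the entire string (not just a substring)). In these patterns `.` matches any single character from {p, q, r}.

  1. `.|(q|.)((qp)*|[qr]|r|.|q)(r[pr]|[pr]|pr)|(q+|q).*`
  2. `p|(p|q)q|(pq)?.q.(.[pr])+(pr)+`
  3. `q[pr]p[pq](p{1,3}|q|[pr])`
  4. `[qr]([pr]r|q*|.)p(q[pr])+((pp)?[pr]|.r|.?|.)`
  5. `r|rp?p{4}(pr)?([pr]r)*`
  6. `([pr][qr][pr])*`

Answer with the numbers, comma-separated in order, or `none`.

1, 6

1 → match
2 → no match
3 → no match — must start with `q`
4 → no match
5 → no match — must start with `r`
6 → match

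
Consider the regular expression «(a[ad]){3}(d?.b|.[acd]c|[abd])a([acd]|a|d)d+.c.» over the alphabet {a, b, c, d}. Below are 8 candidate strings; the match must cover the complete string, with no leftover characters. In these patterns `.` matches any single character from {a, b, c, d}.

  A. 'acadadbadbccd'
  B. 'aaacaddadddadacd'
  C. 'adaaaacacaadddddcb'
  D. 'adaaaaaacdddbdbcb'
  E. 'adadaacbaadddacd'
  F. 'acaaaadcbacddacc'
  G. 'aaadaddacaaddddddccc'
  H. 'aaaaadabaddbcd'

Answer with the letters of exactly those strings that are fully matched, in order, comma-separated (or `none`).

C, E, G, H

A → no match
B → no match
C → match
D → no match
E → match
F → no match
G → match
H → match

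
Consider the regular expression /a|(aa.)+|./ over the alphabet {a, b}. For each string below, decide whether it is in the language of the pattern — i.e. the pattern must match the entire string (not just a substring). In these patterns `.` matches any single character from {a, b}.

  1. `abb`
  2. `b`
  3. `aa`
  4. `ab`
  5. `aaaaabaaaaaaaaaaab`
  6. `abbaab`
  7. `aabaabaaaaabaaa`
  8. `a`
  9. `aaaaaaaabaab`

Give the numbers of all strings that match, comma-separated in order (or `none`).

1 → no match
2 → match
3 → no match
4 → no match
5 → match
6 → no match
7 → match
8 → match
9 → match

2, 5, 7, 8, 9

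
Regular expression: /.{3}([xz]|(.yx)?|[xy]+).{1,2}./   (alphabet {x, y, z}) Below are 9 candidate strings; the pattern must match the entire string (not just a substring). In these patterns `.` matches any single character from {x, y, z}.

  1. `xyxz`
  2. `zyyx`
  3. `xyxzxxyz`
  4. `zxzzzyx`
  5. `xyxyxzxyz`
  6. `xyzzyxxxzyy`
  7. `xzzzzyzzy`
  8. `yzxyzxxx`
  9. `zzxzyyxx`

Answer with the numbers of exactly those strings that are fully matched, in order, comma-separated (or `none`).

1. `xyxz` → no match
2. `zyyx` → no match
3. `xyxzxxyz` → no match
4. `zxzzzyx` → match
5. `xyxyxzxyz` → no match
6. `xyzzyxxxzyy` → no match
7. `xzzzzyzzy` → no match
8. `yzxyzxxx` → no match
9. `zzxzyyxx` → no match

4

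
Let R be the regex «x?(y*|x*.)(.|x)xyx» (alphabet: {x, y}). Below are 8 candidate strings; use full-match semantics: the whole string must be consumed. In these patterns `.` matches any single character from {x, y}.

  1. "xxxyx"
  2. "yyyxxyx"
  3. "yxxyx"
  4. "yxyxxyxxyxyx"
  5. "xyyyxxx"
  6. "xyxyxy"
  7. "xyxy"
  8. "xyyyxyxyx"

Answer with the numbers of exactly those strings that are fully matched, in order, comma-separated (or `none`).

1, 2, 3

1 → match
2 → match
3 → match
4 → no match
5 → no match — must end with "xyx"
6 → no match — must end with "xyx"
7 → no match — must end with "xyx"
8 → no match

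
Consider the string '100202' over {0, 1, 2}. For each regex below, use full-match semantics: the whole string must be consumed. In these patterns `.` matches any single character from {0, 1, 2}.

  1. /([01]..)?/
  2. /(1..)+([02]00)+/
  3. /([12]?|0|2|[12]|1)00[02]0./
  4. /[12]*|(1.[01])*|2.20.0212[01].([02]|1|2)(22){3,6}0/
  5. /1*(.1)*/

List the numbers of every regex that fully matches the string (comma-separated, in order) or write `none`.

1 → no match
2 → no match — must end with '00'
3 → match
4 → no match
5 → no match

3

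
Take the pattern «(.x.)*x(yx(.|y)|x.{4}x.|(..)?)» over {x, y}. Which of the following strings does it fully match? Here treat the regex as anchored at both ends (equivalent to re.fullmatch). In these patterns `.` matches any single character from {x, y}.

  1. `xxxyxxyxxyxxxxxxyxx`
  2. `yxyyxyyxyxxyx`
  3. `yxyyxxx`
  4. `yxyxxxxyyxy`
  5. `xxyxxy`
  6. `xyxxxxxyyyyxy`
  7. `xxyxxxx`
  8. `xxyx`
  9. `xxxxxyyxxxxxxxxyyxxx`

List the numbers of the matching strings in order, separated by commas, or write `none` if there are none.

1 → match
2 → match
3 → match
4 → match
5 → match
6 → no match
7 → match
8 → match
9 → match

1, 2, 3, 4, 5, 7, 8, 9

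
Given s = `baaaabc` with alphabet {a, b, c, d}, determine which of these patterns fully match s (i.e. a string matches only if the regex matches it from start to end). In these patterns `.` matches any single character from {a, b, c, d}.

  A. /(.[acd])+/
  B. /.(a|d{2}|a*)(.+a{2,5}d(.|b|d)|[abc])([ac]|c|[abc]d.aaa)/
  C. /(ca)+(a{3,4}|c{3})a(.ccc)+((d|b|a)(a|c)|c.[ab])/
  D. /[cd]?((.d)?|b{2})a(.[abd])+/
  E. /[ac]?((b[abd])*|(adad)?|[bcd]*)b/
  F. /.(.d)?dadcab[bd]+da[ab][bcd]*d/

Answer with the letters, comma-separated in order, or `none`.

A → no match
B → match
C → no match — must start with `ca`
D → no match
E → no match — must end with `b`
F → no match — must end with `d`

B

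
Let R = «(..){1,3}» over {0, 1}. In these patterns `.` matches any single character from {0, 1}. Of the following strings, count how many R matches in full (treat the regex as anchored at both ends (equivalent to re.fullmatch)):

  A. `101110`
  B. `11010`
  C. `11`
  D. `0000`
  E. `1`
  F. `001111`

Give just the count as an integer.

4

A → match
B → no match
C → match
D → match
E → no match
F → match
Total matched: 4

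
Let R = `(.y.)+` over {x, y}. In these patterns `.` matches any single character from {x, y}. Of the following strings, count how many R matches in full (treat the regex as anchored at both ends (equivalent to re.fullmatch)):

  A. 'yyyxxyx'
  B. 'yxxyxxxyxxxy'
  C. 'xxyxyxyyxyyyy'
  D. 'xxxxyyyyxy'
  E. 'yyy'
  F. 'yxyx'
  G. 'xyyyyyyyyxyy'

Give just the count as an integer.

A → no match
B → no match
C → no match
D → no match
E → match
F → no match
G → match
Total matched: 2

2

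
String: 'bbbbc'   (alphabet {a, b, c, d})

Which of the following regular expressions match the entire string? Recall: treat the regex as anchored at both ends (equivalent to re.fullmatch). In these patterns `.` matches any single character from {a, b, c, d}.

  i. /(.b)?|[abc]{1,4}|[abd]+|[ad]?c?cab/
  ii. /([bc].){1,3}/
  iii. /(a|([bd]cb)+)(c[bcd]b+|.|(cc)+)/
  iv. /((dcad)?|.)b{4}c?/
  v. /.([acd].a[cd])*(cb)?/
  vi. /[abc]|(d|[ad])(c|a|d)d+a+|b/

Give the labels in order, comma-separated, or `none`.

iv

i → no match
ii → no match
iii → no match
iv → match
v → no match
vi → no match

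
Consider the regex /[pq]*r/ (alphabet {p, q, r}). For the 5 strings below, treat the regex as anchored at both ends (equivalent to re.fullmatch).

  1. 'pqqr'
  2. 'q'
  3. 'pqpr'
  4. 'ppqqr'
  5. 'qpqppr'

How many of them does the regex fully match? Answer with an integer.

4

1 → match
2 → no match — must end with 'r'
3 → match
4 → match
5 → match
Total matched: 4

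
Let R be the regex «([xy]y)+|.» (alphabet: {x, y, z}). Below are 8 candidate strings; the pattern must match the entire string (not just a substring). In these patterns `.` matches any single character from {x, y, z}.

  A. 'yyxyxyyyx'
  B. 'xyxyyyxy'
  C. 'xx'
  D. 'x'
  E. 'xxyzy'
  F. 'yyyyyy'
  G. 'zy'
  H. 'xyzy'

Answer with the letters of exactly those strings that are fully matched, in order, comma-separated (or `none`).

B, D, F

A → no match
B → match
C → no match
D → match
E → no match
F → match
G → no match
H → no match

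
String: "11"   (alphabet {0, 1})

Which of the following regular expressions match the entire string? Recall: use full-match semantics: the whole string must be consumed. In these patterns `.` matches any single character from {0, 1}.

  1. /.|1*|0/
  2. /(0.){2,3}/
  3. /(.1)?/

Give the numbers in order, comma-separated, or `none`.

1, 3

1 → match
2 → no match — must start with "0"
3 → match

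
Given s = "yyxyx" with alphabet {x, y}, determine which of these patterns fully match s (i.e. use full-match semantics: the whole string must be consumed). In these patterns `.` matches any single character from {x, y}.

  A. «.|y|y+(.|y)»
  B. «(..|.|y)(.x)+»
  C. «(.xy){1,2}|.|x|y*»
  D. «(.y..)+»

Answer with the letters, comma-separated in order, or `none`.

B

A → no match
B → match
C → no match
D → no match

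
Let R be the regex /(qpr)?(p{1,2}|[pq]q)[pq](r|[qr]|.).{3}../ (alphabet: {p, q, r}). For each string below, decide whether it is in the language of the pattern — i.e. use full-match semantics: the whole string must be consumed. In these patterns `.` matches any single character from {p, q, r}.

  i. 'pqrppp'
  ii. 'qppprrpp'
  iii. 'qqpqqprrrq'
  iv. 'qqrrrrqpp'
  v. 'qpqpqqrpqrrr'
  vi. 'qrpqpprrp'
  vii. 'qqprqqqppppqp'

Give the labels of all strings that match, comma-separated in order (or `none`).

i → no match
ii → no match
iii → no match
iv → no match
v → no match
vi → no match
vii → no match

none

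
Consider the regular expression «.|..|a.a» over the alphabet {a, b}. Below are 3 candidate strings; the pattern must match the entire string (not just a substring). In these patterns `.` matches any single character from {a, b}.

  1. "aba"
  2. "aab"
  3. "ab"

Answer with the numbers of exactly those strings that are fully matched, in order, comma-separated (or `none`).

1. "aba" → match
2. "aab" → no match
3. "ab" → match

1, 3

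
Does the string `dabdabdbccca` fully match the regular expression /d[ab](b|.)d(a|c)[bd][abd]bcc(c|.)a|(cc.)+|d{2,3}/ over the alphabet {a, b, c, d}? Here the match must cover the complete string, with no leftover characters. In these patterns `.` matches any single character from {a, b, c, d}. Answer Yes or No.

Yes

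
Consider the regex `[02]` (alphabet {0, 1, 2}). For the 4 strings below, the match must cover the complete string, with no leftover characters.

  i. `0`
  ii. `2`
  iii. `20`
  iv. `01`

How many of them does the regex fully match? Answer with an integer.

2

i → match
ii → match
iii → no match
iv → no match
Total matched: 2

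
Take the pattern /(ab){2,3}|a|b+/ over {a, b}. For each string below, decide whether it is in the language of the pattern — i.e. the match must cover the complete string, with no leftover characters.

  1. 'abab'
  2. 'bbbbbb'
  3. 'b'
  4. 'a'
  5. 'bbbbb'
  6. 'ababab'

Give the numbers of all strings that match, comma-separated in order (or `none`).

1, 2, 3, 4, 5, 6

1 → match
2 → match
3 → match
4 → match
5 → match
6 → match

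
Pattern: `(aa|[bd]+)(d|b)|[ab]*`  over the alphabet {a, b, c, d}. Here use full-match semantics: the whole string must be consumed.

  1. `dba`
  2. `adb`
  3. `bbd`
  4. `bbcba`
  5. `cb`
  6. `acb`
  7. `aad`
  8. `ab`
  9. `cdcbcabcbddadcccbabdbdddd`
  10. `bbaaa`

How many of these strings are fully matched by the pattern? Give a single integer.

1 → no match
2 → no match
3 → match
4 → no match
5 → no match
6 → no match
7 → match
8 → match
9 → no match
10 → match
Total matched: 4

4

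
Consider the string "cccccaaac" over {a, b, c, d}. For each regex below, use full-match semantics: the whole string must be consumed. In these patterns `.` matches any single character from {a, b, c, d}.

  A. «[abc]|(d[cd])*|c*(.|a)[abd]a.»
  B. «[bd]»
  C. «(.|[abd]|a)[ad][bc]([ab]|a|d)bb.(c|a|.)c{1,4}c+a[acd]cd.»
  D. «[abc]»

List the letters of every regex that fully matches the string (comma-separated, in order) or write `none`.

A → match
B → no match
C → no match
D → no match

A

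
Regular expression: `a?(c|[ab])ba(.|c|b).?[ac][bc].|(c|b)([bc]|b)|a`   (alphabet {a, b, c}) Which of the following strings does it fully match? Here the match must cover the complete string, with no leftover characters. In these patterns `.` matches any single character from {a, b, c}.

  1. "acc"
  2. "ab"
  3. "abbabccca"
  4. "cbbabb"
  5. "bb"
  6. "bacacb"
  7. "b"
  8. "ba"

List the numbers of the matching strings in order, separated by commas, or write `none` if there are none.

1 → no match
2 → no match
3 → match
4 → no match
5 → match
6 → no match
7 → no match
8 → no match

3, 5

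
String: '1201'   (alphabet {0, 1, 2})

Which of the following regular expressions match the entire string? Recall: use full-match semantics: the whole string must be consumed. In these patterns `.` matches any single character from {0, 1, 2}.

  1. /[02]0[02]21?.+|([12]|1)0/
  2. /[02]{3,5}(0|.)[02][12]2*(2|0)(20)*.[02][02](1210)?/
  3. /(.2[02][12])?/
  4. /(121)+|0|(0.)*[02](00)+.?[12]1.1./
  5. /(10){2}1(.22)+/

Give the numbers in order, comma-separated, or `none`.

3

1 → no match
2 → no match
3 → match
4 → no match
5 → no match — must start with '10'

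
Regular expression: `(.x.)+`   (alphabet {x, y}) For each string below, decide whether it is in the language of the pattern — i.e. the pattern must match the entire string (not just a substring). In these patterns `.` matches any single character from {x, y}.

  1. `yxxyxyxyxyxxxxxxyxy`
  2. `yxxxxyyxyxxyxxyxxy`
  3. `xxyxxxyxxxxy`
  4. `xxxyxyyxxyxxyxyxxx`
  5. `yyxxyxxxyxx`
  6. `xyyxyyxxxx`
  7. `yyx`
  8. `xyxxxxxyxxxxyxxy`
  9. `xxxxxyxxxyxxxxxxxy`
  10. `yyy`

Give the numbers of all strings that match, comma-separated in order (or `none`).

2, 3, 4, 9

1 → no match
2 → match
3 → match
4 → match
5 → no match
6 → no match
7 → no match
8 → no match
9 → match
10 → no match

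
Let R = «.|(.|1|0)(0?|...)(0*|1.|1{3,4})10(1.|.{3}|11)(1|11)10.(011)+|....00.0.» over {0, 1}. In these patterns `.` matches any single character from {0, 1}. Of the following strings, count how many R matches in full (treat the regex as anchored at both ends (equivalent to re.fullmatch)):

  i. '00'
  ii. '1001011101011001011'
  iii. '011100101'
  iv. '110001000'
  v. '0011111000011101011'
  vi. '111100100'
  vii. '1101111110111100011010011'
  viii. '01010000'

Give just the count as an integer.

i → no match
ii → no match
iii → match
iv → no match
v → match
vi → match
vii → no match
viii → no match
Total matched: 3

3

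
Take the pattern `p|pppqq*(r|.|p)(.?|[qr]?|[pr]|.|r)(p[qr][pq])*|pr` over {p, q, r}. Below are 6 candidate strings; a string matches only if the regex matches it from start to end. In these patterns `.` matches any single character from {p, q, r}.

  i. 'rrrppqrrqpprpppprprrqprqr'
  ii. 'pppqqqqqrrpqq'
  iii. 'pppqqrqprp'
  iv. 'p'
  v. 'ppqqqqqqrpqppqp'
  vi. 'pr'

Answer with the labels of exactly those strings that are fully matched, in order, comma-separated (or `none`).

ii, iii, iv, vi

i → no match
ii → match
iii → match
iv → match
v → no match
vi → match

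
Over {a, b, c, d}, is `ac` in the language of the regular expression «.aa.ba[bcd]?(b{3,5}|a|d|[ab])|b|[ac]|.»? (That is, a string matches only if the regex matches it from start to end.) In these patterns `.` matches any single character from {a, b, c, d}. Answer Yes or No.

No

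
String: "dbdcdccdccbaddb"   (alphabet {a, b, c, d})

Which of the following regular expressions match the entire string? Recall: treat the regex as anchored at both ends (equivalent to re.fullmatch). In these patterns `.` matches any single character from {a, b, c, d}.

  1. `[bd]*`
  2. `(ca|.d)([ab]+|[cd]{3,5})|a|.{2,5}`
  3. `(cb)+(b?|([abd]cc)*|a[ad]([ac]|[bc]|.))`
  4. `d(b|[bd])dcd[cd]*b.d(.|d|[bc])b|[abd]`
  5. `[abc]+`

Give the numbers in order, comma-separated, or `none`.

1 → no match
2 → no match
3 → no match — must start with "cb"
4 → match
5 → no match

4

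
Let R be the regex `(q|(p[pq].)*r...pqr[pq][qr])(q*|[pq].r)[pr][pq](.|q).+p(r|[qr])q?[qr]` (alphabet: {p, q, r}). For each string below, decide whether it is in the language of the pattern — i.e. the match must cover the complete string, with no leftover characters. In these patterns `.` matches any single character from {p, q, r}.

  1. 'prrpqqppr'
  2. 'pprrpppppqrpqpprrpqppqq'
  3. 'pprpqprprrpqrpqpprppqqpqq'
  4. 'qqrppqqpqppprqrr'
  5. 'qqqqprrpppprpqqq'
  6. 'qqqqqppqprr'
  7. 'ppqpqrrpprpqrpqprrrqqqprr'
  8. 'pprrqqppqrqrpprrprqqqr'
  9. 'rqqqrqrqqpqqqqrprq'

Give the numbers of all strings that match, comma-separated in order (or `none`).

3, 7

1. 'prrpqqppr' → no match
2 → no match
3 → match
4 → no match
5 → no match
6. 'qqqqqppqprr' → no match
7 → match
8 → no match
9 → no match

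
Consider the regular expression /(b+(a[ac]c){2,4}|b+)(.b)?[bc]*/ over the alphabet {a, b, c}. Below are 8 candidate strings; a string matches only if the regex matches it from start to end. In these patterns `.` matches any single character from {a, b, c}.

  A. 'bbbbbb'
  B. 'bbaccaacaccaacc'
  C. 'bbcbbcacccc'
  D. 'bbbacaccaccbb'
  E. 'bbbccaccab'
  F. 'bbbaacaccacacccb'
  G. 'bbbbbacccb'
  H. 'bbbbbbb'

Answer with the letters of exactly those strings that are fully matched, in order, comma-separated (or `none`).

A, B, H

A → match
B → match
C → no match
D → no match
E → no match
F → no match
G → no match
H → match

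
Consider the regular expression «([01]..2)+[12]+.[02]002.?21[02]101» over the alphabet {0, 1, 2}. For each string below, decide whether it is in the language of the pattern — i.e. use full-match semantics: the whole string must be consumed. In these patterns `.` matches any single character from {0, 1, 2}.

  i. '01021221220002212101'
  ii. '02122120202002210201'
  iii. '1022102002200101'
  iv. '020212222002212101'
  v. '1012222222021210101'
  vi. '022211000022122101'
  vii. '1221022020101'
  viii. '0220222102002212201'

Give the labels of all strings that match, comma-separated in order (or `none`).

i, iv

i → match
ii → no match — must end with '101'
iii → no match
iv → match
v → no match
vi → no match
vii → no match
viii → no match — must end with '101'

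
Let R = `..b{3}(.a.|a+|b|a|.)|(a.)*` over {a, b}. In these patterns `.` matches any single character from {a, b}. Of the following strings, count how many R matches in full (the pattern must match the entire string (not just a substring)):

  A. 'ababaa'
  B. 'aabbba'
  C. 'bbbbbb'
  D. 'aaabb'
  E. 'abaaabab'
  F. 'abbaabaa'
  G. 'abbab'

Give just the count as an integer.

4

A → match
B → match
C → match
D → no match
E → match
F → no match
G → no match
Total matched: 4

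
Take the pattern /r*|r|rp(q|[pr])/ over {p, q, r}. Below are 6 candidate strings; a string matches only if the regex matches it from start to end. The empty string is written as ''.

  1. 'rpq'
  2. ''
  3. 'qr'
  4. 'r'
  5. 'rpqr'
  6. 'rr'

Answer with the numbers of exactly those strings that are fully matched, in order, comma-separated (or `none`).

1 → match
2 → match
3 → no match
4 → match
5 → no match
6 → match

1, 2, 4, 6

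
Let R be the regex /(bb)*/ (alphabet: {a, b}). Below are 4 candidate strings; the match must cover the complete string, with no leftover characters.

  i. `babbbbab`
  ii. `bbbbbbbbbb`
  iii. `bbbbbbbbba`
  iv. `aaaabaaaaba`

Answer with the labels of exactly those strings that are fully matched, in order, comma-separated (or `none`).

ii

i. `babbbbab` → no match
ii. `bbbbbbbbbb` → match
iii. `bbbbbbbbba` → no match
iv. `aaaabaaaaba` → no match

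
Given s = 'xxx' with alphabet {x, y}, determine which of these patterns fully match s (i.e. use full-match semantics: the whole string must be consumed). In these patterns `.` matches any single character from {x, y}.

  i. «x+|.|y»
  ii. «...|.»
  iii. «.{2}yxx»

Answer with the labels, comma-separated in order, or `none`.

i → match
ii → match
iii → no match — must end with 'yxx'

i, ii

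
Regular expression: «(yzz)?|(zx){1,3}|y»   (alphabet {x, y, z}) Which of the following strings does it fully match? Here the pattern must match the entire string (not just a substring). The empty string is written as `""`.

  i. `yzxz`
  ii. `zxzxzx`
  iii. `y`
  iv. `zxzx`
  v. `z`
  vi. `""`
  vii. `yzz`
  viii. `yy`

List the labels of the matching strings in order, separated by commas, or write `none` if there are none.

ii, iii, iv, vi, vii

i → no match
ii → match
iii → match
iv → match
v → no match
vi → match
vii → match
viii → no match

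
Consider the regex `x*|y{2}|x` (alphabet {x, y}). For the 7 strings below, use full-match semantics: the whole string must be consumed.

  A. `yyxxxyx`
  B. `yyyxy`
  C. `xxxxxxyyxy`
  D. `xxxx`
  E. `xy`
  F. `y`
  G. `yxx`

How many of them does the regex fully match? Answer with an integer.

1

A → no match
B → no match
C → no match
D → match
E → no match
F → no match
G → no match
Total matched: 1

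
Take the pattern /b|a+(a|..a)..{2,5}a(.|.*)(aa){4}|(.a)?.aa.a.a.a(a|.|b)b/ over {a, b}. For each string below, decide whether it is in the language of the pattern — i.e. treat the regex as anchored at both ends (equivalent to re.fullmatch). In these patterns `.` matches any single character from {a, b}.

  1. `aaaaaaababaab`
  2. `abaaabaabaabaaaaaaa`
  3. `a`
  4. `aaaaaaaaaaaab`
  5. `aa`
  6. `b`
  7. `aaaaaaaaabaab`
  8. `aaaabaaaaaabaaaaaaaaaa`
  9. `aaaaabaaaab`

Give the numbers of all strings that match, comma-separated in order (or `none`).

1 → match
2 → no match
3 → no match
4 → match
5 → no match
6 → match
7 → match
8 → match
9 → match

1, 4, 6, 7, 8, 9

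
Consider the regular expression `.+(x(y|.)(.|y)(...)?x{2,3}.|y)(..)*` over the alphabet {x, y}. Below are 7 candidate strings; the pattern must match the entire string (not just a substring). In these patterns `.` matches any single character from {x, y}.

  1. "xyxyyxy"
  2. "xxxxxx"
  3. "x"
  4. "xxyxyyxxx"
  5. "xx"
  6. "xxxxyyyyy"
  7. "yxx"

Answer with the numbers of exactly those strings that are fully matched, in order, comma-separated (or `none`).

1, 4, 6

1 → match
2 → no match
3 → no match
4 → match
5 → no match
6 → match
7 → no match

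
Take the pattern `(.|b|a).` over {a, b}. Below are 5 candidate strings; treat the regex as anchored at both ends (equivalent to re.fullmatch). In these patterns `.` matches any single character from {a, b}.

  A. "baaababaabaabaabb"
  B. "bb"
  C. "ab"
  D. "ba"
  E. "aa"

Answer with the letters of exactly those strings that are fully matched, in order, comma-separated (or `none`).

B, C, D, E

A → no match
B → match
C → match
D → match
E → match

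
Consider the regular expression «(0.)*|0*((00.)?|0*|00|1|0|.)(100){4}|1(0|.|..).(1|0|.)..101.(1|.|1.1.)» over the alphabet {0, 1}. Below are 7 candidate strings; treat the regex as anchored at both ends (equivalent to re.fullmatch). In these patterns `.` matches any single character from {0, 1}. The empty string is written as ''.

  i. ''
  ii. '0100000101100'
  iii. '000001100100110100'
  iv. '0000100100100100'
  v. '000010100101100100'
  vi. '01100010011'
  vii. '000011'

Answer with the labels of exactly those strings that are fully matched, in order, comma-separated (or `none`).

i, iv

i → match
ii → no match
iii → no match
iv → match
v → no match
vi → no match
vii → no match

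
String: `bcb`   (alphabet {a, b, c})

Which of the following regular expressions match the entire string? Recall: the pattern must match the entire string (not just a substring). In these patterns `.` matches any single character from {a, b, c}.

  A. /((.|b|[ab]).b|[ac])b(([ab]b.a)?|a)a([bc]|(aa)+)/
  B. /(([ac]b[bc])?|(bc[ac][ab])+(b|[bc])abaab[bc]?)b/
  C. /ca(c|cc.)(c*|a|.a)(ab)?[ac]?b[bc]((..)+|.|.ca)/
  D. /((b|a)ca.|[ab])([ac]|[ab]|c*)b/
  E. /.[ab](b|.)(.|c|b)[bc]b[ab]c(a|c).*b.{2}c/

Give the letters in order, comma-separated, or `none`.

A → no match
B → no match
C → no match — must start with `ca`
D → match
E → no match — must end with `c`

D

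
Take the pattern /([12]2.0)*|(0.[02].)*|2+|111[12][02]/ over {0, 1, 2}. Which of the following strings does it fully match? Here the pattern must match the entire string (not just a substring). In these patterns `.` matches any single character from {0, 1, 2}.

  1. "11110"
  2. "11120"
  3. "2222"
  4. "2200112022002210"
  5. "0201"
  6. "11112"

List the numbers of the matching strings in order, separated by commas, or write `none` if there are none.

1. "11110" → match
2. "11120" → match
3. "2222" → match
4 → no match
5. "0201" → match
6. "11112" → match

1, 2, 3, 5, 6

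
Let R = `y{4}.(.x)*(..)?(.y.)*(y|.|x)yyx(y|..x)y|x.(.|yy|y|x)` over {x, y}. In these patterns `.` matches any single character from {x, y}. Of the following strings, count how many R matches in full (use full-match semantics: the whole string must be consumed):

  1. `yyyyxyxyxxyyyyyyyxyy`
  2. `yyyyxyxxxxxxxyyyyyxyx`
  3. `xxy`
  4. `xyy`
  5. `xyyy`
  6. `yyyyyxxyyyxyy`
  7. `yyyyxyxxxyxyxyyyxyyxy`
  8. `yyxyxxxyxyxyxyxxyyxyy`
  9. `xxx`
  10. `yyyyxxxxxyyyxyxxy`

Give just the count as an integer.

8

1 → match
2 → no match
3. `xxy` → match
4. `xyy` → match
5. `xyyy` → match
6 → match
7 → match
8 → no match
9. `xxx` → match
10 → match
Total matched: 8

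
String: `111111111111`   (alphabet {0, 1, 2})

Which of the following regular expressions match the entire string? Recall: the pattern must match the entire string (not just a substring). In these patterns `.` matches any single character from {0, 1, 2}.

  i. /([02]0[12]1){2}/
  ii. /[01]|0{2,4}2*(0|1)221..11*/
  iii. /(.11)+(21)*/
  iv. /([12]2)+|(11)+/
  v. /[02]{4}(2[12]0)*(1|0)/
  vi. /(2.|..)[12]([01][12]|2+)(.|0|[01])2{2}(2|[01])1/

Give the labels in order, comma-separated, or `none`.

iii, iv

i → no match
ii → no match
iii → match
iv → match
v → no match
vi → no match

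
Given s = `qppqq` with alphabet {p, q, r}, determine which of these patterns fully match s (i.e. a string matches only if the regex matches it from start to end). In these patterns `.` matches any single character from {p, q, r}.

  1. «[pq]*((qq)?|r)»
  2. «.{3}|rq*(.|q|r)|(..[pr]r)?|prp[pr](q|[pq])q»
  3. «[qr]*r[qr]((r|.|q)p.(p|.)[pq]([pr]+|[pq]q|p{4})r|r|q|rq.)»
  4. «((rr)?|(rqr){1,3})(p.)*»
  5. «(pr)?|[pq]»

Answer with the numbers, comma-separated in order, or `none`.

1 → match
2 → no match
3 → no match
4 → no match
5 → no match

1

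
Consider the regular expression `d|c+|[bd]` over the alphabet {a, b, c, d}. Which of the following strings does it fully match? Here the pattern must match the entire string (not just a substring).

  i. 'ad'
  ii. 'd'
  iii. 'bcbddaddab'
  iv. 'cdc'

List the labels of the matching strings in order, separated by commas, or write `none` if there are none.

i. 'ad' → no match
ii. 'd' → match
iii. 'bcbddaddab' → no match
iv. 'cdc' → no match

ii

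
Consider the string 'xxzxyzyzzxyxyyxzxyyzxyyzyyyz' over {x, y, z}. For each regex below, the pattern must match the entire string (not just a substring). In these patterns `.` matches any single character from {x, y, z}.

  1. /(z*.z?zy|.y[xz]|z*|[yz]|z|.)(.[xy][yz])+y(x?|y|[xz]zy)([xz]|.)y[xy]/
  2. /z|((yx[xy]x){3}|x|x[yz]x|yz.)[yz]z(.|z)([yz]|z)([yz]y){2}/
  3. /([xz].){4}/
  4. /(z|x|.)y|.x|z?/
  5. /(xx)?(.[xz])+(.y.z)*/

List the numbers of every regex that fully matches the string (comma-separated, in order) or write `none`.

5

1 → no match
2 → no match
3 → no match
4 → no match
5 → match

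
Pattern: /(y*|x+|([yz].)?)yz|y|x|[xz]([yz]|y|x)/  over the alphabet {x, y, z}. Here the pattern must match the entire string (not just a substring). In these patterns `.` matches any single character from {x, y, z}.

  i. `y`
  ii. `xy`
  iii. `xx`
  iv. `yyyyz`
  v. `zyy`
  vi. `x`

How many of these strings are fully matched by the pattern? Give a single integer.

5

i → match
ii → match
iii → match
iv → match
v → no match
vi → match
Total matched: 5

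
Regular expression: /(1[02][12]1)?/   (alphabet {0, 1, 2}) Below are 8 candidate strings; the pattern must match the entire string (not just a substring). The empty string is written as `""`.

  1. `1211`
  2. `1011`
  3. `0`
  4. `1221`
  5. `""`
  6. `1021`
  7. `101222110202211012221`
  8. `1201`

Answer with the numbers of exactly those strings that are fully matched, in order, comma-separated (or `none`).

1 → match
2 → match
3 → no match
4 → match
5 → match
6 → match
7 → no match
8 → no match

1, 2, 4, 5, 6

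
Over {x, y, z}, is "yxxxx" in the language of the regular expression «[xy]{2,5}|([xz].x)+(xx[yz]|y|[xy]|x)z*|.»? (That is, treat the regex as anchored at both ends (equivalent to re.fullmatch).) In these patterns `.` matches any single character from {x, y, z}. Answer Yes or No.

Yes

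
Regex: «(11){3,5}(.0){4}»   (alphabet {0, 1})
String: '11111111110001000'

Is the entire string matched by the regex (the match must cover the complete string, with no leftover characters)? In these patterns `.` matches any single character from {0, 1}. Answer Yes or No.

No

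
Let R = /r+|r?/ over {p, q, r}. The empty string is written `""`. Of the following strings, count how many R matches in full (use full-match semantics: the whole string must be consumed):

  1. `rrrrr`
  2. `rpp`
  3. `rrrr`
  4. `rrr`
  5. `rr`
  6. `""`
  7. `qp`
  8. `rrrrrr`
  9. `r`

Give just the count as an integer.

1 → match
2 → no match
3 → match
4 → match
5 → match
6 → match
7 → no match
8 → match
9 → match
Total matched: 7

7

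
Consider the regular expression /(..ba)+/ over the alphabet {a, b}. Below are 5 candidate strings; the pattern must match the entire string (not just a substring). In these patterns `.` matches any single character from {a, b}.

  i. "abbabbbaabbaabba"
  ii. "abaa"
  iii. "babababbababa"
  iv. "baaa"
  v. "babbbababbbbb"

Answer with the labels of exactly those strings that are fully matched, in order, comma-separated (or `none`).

i → match
ii → no match — must end with "ba"
iii → no match
iv → no match — must end with "ba"
v → no match — must end with "ba"

i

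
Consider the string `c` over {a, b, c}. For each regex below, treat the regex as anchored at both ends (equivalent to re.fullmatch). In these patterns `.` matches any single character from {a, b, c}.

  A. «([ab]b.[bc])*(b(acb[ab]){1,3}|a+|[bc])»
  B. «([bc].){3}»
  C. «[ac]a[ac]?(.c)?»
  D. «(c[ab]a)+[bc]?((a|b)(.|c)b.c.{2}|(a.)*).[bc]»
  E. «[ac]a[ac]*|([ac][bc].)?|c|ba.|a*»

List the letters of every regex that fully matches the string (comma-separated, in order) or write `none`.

A → match
B → no match
C → no match
D → no match
E → match

A, E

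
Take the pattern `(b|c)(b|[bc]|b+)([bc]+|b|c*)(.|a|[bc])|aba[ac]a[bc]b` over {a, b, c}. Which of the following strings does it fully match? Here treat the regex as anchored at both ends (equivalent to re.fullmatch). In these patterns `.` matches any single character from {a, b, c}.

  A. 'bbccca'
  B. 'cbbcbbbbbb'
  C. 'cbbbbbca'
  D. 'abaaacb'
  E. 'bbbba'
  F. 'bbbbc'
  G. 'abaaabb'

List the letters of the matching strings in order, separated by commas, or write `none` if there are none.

A, B, C, D, E, F, G

A → match
B → match
C → match
D → match
E → match
F → match
G → match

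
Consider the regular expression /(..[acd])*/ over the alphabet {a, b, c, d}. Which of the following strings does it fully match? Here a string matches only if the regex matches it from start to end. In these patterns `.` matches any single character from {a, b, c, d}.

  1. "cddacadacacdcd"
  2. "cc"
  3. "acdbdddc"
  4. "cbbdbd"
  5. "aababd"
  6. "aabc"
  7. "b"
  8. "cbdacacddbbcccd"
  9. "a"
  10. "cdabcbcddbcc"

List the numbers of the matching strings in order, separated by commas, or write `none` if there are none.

8

1 → no match
2 → no match
3 → no match
4 → no match
5 → no match
6 → no match
7 → no match
8 → match
9 → no match
10 → no match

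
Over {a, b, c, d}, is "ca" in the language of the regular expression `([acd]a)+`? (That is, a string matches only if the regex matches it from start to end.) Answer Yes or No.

Yes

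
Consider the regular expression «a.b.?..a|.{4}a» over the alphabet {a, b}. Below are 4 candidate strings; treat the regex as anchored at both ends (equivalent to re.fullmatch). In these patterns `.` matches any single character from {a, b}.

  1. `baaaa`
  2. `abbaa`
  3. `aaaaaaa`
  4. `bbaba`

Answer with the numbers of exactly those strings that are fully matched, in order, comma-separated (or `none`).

1 → match
2 → match
3 → no match
4 → match

1, 2, 4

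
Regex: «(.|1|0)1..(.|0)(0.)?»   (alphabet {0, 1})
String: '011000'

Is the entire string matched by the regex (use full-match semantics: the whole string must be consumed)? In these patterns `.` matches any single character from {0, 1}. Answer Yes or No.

No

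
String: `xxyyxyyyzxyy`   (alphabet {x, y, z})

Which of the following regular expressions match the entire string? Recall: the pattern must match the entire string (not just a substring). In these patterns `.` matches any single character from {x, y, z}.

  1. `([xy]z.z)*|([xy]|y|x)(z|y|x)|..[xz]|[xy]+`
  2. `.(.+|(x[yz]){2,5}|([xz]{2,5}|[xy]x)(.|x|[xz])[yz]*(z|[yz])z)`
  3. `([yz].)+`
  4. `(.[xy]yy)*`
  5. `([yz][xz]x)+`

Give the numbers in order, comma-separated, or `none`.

1 → no match
2 → match
3 → no match
4 → match
5 → no match — must end with `x`

2, 4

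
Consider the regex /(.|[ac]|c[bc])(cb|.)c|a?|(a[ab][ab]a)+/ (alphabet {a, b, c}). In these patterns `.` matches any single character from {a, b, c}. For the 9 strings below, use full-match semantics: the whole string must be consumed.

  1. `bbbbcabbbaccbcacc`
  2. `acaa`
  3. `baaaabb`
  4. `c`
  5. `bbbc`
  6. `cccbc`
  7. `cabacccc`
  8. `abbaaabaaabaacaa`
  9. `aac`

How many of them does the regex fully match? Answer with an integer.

2

1 → no match
2 → no match
3 → no match
4 → no match
5 → no match
6 → match
7 → no match
8 → no match
9 → match
Total matched: 2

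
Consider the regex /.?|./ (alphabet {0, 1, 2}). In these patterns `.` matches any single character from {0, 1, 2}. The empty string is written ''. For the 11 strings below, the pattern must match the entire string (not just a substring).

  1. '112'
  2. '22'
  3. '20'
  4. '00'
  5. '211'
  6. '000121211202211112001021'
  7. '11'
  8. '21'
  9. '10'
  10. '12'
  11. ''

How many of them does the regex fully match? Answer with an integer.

1

1 → no match
2 → no match
3 → no match
4 → no match
5 → no match
6 → no match
7 → no match
8 → no match
9 → no match
10 → no match
11 → match
Total matched: 1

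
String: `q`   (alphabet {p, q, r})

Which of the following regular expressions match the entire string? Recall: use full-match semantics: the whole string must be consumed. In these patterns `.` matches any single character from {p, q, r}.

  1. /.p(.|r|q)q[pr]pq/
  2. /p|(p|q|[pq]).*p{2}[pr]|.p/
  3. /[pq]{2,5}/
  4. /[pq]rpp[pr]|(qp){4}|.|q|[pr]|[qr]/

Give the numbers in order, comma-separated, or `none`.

1 → no match — must end with `pq`
2 → no match
3 → no match
4 → match

4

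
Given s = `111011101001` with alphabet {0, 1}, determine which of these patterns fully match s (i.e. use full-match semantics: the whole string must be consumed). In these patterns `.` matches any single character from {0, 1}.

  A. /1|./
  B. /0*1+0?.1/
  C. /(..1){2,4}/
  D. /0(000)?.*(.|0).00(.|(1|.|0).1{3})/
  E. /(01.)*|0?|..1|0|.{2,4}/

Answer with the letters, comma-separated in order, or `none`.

C

A → no match
B → no match
C → match
D → no match — must start with `0`
E → no match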